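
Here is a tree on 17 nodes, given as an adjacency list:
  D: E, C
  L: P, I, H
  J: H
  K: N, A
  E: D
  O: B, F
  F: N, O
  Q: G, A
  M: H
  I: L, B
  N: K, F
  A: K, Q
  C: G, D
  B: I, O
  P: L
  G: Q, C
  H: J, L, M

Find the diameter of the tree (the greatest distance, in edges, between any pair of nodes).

14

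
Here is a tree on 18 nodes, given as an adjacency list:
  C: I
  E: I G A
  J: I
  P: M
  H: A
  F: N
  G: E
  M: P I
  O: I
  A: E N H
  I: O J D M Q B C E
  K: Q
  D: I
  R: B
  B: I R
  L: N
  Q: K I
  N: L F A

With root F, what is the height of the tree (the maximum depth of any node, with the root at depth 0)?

6

K sits deepest: F–N–A–E–I–Q–K — 6 edges from the root.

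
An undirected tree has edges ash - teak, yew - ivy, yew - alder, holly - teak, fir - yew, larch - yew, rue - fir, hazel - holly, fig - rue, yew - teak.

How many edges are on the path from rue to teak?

3

Walking from rue: rue - fir - yew - teak. Length 3.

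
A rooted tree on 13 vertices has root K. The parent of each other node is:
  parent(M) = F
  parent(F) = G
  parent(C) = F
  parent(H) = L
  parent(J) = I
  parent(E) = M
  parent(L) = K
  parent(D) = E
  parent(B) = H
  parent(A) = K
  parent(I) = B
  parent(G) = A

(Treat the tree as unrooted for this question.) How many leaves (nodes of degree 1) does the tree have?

3

Exactly 3 nodes have a single neighbour: C, D, J.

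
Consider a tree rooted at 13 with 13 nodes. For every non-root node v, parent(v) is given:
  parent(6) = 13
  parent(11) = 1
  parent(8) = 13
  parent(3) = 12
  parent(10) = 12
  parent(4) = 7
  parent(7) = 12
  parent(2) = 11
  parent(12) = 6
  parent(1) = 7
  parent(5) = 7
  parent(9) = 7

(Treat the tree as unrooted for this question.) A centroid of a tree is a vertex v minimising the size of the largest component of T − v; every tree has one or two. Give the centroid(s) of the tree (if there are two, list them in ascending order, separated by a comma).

Removing 7 splits the tree into components of sizes 6, 3, 1, 1, 1; the largest is 6 ≤ ⌊13/2⌋ = 6.
No neighbour of 7 does as well, so 7 is the unique centroid.

7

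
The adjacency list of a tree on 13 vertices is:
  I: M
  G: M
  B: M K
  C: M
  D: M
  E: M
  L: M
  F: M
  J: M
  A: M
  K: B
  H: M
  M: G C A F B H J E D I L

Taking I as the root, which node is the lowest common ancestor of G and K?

Ancestors of G (toward the root): G, M, I.
Ancestors of K: K, B, M, I.
The deepest node appearing in both lists is M.

M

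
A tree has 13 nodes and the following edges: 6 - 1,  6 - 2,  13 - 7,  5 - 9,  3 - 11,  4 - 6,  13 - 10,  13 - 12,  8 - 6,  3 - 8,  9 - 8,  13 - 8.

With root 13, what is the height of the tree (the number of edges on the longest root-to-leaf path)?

3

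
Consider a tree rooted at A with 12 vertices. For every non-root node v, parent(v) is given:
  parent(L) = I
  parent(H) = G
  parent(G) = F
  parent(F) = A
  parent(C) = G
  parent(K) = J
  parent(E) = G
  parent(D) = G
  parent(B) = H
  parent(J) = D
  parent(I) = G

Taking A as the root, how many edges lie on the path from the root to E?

A → F → G → E — 3 edges.

3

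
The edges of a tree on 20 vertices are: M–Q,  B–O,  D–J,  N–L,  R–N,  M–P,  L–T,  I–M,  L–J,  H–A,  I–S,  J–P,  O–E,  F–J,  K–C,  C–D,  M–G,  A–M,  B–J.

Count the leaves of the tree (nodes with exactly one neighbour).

9

Degree-1 nodes: E, F, G, H, K, Q, R, S, T — 9 of them.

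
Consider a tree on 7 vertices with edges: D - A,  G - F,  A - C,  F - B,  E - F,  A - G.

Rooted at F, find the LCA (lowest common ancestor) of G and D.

Path G→root: G F; path D→root: D A G F.
First common node: G.

G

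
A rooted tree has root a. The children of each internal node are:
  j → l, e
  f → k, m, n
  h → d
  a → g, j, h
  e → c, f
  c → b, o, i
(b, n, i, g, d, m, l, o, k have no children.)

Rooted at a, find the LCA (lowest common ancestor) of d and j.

Ancestors of d (toward the root): d, h, a.
Ancestors of j: j, a.
The deepest node appearing in both lists is a.

a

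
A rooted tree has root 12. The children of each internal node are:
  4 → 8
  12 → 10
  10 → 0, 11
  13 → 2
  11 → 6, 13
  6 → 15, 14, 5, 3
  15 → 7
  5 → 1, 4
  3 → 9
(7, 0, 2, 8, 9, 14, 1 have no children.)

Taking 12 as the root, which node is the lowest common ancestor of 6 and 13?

Path 6→root: 6 11 10 12; path 13→root: 13 11 10 12.
First common node: 11.

11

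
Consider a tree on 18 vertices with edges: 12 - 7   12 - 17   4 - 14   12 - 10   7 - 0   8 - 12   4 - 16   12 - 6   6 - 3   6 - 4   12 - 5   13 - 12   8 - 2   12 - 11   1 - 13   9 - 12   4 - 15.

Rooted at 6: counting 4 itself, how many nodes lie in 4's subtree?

4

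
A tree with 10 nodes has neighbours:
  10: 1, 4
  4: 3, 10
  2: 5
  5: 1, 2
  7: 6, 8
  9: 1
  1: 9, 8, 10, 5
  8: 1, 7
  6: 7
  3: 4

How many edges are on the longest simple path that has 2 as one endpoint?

5

A farthest node from 2 is 6 (3 also at distance 5).
The path 2–5–1–8–7–6 has 5 edges.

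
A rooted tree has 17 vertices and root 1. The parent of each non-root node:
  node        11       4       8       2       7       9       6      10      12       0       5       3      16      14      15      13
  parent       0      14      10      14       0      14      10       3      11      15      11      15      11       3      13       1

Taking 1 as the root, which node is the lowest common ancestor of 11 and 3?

11's ancestor chain is 11, 0, 15, 13, 1 and 3's is 3, 15, 13, 1; they first meet at 15.

15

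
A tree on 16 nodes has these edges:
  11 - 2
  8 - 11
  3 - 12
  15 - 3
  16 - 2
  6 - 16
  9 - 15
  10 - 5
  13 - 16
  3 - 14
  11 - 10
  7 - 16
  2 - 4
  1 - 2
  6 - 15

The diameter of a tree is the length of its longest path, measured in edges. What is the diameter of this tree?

Starting from 5, a farthest node is 14 at distance 8.
One longest path: 5–10–11–2–16–6–15–3–14.
So the diameter is 8.

8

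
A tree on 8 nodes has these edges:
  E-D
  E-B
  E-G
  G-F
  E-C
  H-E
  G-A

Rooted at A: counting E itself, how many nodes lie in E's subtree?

5

E's subtree: {E, C, H, D, B}, size 5.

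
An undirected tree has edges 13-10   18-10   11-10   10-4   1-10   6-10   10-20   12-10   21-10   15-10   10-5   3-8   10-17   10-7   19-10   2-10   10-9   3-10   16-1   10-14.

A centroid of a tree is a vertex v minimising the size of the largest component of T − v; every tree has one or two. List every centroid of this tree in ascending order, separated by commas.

10

If 10 is removed the pieces have sizes 2, 2, 1, 1, 1, 1, 1, 1, 1, 1, 1, 1, 1, 1, 1, 1, 1, 1, all ≤ ⌊21/2⌋ = 10.
No neighbour of 10 does as well, so 10 is the unique centroid.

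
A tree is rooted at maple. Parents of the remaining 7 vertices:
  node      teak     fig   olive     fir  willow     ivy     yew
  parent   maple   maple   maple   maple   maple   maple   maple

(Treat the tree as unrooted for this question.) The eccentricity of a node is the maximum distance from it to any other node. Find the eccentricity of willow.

2

The node farthest from willow is teak (fir, ivy, fig, olive, yew also at distance 2), via willow-maple-teak — 2 edges.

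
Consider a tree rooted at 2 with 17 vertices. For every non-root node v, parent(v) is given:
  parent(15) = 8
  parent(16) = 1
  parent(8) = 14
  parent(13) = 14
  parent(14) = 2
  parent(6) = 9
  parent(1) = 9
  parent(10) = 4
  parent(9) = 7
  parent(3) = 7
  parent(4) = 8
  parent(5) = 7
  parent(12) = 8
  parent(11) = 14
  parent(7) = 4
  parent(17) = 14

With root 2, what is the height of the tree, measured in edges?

7

16 sits deepest: 2-14-8-4-7-9-1-16 — 7 edges from the root.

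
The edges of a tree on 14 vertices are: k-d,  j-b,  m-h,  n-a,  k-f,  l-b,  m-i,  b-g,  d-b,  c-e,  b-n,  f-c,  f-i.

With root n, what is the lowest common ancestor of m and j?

m's ancestor chain is m, i, f, k, d, b, n and j's is j, b, n; they first meet at b.

b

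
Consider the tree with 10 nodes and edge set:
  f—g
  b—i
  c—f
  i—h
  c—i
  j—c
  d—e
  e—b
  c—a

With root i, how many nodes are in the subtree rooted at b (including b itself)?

3

Descendants of b (including itself): b, e, d. That's 3.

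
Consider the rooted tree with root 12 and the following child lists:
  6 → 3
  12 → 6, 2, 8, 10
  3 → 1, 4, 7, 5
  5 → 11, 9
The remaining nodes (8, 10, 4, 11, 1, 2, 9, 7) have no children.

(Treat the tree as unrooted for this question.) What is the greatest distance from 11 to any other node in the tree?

5

Distances from 11 peak at 5, attained at 8 (2, 10 also at distance 5).
11-5-3-6-12-8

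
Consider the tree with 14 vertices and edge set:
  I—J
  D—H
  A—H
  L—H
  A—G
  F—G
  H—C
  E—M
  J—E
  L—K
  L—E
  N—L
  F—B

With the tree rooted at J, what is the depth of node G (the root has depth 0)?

J – E – L – H – A – G — 5 edges.

5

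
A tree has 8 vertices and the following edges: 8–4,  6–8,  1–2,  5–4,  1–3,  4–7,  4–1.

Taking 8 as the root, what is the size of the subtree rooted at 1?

3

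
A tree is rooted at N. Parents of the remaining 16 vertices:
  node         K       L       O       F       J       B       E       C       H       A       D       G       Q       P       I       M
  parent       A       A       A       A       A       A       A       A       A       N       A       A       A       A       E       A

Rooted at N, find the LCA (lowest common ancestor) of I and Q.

Path I→root: I E A N; path Q→root: Q A N.
First common node: A.

A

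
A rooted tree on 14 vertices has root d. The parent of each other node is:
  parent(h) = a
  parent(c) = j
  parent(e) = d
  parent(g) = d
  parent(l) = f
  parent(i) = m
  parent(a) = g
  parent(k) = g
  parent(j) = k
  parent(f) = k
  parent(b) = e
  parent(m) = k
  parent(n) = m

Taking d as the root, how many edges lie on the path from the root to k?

2

Path from d to k: d → g → k, which has 2 edges.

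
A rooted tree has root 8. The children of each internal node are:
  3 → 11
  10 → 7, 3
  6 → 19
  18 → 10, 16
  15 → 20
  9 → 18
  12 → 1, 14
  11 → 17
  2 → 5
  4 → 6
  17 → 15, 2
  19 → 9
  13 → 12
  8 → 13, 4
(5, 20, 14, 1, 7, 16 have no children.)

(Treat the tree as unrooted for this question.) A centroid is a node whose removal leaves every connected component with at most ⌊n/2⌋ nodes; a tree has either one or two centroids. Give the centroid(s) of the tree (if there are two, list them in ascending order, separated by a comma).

Delete 18: the remaining components have sizes 9, 9, 1. Max 9 ≤ 10, so 18 is a centroid.
No neighbour of 18 does as well, so 18 is the unique centroid.

18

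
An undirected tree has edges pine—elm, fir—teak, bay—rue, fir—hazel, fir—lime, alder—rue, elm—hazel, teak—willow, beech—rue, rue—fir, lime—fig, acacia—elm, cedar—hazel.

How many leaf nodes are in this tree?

8

The leaves are acacia, alder, bay, beech, cedar, fig, pine, willow.
That is 8 leaves.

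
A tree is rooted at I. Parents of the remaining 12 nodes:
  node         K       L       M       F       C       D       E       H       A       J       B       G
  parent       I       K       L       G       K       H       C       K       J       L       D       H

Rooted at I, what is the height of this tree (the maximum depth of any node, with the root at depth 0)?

A deepest node is B, reached by I – K – H – D – B.
That path has 4 edges, so the height is 4.

4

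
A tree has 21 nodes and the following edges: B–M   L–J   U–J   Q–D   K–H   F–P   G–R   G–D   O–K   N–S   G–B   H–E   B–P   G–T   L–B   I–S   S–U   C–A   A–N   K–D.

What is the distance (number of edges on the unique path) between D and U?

Walking from D: D–G–B–L–J–U. Length 5.

5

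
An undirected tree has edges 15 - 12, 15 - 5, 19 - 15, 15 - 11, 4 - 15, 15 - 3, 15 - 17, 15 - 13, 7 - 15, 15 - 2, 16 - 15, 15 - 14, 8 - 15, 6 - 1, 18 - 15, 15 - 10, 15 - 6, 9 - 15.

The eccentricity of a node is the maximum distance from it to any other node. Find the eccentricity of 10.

Distances from 10 peak at 3, attained at 1.
10 – 15 – 6 – 1

3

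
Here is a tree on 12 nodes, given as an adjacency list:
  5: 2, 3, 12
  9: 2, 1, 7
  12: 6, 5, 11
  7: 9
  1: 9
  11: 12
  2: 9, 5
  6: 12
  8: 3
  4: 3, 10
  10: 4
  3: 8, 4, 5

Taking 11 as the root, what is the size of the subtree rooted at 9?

3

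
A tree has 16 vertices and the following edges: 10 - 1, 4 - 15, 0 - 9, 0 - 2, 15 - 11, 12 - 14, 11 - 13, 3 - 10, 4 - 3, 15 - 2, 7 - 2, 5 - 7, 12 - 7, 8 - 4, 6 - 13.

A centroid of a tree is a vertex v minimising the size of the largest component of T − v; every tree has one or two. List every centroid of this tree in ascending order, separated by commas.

15

Removing 15 splits the tree into components of sizes 7, 5, 3; the largest is 7 ≤ ⌊16/2⌋ = 8.
No neighbour of 15 does as well, so 15 is the unique centroid.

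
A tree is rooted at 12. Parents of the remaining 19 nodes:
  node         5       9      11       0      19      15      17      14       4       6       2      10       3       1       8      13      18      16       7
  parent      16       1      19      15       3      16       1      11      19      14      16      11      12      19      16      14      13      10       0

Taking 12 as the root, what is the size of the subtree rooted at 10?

8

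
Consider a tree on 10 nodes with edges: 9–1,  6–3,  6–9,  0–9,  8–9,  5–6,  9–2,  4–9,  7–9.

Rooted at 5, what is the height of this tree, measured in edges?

The longest root-to-leaf path is 5-6-9-0 (3 edges).

3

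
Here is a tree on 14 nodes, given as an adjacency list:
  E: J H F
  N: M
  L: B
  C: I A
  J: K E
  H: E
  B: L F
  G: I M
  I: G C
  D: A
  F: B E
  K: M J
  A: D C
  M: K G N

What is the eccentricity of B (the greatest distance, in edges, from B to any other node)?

A farthest node from B is D.
The path B–F–E–J–K–M–G–I–C–A–D has 10 edges.

10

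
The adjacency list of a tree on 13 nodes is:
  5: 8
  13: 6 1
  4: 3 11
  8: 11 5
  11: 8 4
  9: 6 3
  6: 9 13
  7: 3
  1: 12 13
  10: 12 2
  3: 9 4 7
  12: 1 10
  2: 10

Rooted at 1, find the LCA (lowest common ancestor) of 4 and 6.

4's ancestor chain is 4, 3, 9, 6, 13, 1 and 6's is 6, 13, 1; they first meet at 6.

6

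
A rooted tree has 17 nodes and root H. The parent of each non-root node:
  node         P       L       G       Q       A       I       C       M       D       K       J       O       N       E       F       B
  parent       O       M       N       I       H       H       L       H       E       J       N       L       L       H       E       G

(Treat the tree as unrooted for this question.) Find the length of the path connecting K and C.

4

The path is K–J–N–L–C, which has 4 edges.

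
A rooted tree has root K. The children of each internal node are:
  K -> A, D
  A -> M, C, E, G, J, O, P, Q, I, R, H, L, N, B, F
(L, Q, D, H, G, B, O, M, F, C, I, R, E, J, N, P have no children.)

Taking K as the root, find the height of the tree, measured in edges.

B sits deepest: K–A–B — 2 edges from the root.

2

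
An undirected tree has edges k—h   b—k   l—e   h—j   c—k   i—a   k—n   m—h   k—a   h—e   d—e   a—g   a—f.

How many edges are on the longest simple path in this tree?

5

A longest path is f-a-k-h-e-d, with 5 edges.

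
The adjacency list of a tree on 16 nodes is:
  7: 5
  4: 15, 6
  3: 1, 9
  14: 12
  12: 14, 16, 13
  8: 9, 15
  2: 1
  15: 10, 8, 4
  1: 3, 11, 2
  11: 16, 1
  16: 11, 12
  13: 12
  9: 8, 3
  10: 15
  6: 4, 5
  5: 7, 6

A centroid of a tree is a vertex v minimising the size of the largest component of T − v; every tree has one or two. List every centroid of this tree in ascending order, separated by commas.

3, 9

If 3 is removed the pieces have sizes 8, 7, all ≤ ⌊16/2⌋ = 8.
Its neighbour 9 also leaves a largest component of size 8, so both are centroids.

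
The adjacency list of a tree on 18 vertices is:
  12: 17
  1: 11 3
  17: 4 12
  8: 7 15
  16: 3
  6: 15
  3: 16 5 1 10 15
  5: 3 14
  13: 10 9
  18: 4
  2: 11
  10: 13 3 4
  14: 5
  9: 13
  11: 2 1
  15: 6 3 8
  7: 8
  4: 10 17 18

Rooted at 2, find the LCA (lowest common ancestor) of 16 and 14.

3

Path 16→root: 16 3 1 11 2; path 14→root: 14 5 3 1 11 2.
First common node: 3.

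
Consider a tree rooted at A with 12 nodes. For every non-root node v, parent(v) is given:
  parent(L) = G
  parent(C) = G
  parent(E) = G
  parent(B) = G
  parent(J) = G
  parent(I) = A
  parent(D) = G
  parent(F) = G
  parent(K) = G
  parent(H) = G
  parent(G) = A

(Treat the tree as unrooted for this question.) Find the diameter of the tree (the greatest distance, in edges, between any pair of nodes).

3

Starting from I, a farthest node is K at distance 3.
One longest path: I-A-G-K.
So the diameter is 3.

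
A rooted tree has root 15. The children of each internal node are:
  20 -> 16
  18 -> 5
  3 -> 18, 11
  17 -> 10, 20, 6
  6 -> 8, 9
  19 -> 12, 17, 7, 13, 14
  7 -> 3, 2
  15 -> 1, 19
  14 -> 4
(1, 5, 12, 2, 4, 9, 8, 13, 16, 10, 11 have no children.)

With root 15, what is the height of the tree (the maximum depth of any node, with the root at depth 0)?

5

A deepest node is 5, reached by 15 → 19 → 7 → 3 → 18 → 5.
That path has 5 edges, so the height is 5.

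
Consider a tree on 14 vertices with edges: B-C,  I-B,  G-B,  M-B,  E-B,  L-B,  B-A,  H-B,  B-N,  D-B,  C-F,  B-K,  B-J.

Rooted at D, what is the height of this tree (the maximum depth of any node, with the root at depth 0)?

3

A deepest node is F, reached by D–B–C–F.
That path has 3 edges, so the height is 3.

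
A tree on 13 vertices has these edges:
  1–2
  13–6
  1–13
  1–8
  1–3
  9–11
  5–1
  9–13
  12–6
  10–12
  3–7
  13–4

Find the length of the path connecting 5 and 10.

5

Walking from 5: 5 – 1 – 13 – 6 – 12 – 10. Length 5.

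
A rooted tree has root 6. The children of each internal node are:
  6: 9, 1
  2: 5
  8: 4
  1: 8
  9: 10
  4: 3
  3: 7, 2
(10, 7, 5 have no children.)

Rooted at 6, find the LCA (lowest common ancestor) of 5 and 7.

Path 5→root: 5 2 3 4 8 1 6; path 7→root: 7 3 4 8 1 6.
First common node: 3.

3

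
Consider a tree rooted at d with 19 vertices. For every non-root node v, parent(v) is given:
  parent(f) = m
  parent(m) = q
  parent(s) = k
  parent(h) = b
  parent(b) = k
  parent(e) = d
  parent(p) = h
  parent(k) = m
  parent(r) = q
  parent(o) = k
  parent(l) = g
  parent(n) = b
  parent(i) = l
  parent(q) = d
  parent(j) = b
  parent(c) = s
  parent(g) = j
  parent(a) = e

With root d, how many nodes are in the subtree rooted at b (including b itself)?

8

The subtree rooted at b contains: b, n, j, h, g, p, l, i — 8 nodes.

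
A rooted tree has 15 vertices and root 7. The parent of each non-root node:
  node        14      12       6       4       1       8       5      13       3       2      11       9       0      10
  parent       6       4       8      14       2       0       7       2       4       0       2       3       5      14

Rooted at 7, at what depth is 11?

4

Climbing from 11 to the root: 11 – 2 – 0 – 5 – 7. That's 4 steps.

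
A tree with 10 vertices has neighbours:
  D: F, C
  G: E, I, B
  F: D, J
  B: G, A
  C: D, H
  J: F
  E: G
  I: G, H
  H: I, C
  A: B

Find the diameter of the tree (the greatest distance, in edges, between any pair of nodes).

BFS from A reaches J last, at distance 8; BFS from J confirms no node is farther.
Path: A – B – G – I – H – C – D – F – J.

8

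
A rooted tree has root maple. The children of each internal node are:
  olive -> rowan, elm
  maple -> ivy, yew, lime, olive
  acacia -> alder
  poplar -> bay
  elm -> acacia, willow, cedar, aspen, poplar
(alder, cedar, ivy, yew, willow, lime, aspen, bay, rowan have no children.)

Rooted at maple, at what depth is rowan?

maple–olive–rowan — 2 edges.

2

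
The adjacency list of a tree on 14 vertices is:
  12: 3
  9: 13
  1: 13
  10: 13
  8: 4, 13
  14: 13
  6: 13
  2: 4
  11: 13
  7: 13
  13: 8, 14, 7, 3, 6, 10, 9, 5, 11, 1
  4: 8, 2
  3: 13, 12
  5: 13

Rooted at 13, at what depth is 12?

2

13–3–12 — 2 edges.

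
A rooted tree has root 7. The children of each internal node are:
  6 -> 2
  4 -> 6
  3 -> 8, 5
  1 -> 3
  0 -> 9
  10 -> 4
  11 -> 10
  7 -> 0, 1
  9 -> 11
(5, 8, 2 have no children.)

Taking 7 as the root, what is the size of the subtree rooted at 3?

The subtree rooted at 3 contains: 3, 8, 5 — 3 nodes.

3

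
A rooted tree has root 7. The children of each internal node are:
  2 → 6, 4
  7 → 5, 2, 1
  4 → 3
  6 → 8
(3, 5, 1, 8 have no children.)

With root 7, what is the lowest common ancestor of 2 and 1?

Path 2→root: 2 7; path 1→root: 1 7.
First common node: 7.

7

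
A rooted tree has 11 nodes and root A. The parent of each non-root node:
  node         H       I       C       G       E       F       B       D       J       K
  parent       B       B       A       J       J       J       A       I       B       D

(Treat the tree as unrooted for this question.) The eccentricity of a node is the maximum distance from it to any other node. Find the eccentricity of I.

3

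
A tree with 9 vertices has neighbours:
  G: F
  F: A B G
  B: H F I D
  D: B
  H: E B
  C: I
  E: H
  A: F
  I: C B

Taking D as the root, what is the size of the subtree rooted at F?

Descendants of F (including itself): F, A, G. That's 3.

3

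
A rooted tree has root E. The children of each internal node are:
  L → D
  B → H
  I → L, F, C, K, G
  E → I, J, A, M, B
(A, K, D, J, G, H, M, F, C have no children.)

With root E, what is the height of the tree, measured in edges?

D sits deepest: E – I – L – D — 3 edges from the root.

3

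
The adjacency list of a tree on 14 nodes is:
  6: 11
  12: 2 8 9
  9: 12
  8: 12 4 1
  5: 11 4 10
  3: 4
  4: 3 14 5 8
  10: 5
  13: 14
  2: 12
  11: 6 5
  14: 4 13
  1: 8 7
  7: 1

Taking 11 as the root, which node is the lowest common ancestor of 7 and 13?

4

Path 7→root: 7 1 8 4 5 11; path 13→root: 13 14 4 5 11.
First common node: 4.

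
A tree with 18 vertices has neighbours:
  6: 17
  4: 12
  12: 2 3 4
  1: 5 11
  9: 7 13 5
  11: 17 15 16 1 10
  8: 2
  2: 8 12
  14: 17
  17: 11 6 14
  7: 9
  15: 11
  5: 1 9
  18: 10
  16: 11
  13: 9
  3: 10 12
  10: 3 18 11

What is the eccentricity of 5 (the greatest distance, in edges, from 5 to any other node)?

Distances from 5 peak at 7, attained at 8.
5–1–11–10–3–12–2–8

7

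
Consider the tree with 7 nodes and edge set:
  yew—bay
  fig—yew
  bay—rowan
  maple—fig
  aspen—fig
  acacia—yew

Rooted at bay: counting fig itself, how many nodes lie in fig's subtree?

3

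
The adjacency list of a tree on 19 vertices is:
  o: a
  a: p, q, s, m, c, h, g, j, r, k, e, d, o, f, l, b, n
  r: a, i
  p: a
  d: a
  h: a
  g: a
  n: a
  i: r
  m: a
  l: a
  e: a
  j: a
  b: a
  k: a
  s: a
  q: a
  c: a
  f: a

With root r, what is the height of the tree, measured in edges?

2

The longest root-to-leaf path is r → a → n (2 edges).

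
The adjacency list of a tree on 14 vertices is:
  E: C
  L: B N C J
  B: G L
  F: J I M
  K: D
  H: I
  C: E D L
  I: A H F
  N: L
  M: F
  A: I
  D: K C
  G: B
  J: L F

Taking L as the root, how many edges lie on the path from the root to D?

2

Path from L to D: L → C → D, which has 2 edges.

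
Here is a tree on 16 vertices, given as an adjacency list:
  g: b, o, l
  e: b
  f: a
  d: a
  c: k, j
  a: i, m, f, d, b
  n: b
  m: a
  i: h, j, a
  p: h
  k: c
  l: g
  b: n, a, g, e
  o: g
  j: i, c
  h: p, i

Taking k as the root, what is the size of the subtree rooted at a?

10

Descendants of a (including itself): a, b, m, f, d, e, g, n, l, o. That's 10.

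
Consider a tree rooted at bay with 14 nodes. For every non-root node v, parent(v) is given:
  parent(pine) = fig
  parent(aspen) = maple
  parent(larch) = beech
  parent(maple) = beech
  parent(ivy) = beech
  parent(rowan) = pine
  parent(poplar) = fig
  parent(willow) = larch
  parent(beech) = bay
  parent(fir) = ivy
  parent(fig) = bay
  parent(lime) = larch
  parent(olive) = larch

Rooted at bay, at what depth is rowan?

bay–fig–pine–rowan — 3 edges.

3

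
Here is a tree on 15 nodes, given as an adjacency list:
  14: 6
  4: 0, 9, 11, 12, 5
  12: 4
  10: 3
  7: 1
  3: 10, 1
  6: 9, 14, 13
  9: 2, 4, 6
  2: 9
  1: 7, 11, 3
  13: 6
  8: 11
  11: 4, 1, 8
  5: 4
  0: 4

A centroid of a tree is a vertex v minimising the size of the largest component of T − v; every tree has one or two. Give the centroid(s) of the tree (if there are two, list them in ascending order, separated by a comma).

Delete 4: the remaining components have sizes 6, 5, 1, 1, 1. Max 6 ≤ 7, so 4 is a centroid.
No neighbour of 4 does as well, so 4 is the unique centroid.

4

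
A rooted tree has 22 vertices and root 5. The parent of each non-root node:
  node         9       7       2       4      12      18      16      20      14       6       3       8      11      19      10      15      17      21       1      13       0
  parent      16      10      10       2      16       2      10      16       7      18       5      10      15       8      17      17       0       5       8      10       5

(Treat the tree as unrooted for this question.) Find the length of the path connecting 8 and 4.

3

8 - 10 - 2 - 4: 3 edges.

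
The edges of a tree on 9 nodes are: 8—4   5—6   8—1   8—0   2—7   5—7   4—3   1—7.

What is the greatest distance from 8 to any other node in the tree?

4

A farthest node from 8 is 6.
The path 8–1–7–5–6 has 4 edges.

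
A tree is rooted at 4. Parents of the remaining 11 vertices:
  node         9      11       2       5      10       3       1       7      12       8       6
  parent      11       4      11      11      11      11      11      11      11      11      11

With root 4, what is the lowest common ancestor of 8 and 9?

11

Path 8→root: 8 11 4; path 9→root: 9 11 4.
First common node: 11.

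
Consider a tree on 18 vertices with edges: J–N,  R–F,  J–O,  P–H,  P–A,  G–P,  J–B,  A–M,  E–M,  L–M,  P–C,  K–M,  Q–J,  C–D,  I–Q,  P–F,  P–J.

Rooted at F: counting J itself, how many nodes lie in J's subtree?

J's subtree: {J, N, O, Q, B, I}, size 6.

6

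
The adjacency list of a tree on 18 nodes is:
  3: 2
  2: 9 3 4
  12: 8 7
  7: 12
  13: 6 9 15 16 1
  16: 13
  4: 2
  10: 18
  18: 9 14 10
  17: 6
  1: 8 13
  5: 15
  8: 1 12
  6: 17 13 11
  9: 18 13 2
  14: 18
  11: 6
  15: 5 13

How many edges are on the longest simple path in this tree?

Starting from 14, a farthest node is 7 at distance 7.
One longest path: 14 – 18 – 9 – 13 – 1 – 8 – 12 – 7.
So the diameter is 7.

7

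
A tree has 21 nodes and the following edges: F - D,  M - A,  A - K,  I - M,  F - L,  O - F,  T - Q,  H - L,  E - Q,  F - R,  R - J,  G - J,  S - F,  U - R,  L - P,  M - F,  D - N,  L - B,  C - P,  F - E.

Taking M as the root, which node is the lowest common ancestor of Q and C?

Ancestors of Q (toward the root): Q, E, F, M.
Ancestors of C: C, P, L, F, M.
The deepest node appearing in both lists is F.

F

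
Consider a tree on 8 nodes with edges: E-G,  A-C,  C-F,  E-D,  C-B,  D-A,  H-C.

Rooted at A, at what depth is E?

2

Climbing from E to the root: E → D → A. That's 2 steps.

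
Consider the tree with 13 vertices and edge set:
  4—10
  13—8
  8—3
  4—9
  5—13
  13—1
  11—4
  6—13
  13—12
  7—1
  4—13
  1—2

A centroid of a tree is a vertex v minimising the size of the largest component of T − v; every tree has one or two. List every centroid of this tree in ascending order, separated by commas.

13

Delete 13: the remaining components have sizes 4, 3, 2, 1, 1, 1. Max 4 ≤ 6, so 13 is a centroid.
Every other node leaves some component of size > 6, so the centroid is unique.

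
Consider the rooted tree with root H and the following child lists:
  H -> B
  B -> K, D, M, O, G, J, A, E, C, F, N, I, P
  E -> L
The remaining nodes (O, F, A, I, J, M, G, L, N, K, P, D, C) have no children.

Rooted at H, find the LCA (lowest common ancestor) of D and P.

B

Path D→root: D B H; path P→root: P B H.
First common node: B.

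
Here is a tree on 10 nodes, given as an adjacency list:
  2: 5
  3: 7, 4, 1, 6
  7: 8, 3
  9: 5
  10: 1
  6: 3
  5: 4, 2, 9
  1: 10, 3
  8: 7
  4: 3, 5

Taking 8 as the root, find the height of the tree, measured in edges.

A deepest node is 2, reached by 8-7-3-4-5-2.
That path has 5 edges, so the height is 5.

5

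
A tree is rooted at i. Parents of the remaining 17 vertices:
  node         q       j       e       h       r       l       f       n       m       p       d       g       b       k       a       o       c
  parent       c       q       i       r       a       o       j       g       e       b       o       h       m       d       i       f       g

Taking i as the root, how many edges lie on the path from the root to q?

Path from i to q: i – a – r – h – g – c – q, which has 6 edges.

6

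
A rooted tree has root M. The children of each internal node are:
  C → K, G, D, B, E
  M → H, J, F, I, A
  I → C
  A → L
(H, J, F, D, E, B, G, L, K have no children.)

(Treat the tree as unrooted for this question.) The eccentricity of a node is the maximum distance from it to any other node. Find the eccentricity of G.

5

A farthest node from G is L.
The path G–C–I–M–A–L has 5 edges.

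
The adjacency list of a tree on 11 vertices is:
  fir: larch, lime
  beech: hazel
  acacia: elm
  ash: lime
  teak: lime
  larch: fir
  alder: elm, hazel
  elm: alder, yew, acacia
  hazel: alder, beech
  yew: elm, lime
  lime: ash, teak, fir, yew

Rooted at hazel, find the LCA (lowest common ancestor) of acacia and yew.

elm

acacia's ancestor chain is acacia, elm, alder, hazel and yew's is yew, elm, alder, hazel; they first meet at elm.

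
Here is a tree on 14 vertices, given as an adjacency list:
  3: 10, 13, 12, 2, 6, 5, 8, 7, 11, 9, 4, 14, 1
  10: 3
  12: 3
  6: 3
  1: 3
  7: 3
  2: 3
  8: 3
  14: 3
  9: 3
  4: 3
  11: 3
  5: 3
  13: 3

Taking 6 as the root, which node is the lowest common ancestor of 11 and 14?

3

Ancestors of 11 (toward the root): 11, 3, 6.
Ancestors of 14: 14, 3, 6.
The deepest node appearing in both lists is 3.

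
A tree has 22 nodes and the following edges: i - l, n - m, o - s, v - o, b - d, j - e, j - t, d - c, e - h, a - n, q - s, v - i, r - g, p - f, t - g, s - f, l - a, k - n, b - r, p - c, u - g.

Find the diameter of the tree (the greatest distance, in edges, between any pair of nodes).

18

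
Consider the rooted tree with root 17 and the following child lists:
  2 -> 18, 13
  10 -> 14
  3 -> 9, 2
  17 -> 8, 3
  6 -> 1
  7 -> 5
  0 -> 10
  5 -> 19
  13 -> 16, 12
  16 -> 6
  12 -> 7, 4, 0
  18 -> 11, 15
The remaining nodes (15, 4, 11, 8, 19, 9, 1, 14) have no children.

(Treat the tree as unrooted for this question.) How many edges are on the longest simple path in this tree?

BFS from 8 reaches 19 last, at distance 8; BFS from 19 confirms no node is farther.
Path: 8-17-3-2-13-12-7-5-19.

8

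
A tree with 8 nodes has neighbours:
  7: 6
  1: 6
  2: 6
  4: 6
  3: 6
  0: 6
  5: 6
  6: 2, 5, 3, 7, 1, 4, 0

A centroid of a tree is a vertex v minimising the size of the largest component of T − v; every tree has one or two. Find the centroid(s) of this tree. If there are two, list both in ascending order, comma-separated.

6

Removing 6 splits the tree into components of sizes 1, 1, 1, 1, 1, 1, 1; the largest is 1 ≤ ⌊8/2⌋ = 4.
No neighbour of 6 does as well, so 6 is the unique centroid.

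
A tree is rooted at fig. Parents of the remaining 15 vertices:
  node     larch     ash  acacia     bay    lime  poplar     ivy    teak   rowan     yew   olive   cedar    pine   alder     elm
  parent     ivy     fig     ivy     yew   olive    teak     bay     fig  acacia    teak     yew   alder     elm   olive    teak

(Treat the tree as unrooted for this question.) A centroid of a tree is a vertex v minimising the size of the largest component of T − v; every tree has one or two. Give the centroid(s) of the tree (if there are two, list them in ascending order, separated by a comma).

If yew is removed the pieces have sizes 6, 5, 4, all ≤ ⌊16/2⌋ = 8.
Every other node leaves some component of size > 8, so the centroid is unique.

yew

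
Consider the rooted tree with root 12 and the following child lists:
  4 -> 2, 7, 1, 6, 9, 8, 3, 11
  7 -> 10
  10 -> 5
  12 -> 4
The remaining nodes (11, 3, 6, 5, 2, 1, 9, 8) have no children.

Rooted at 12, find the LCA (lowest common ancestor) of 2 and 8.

4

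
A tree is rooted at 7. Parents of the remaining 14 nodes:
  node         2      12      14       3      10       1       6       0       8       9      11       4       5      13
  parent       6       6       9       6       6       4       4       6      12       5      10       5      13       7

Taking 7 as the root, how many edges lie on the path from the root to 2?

Climbing from 2 to the root: 2 – 6 – 4 – 5 – 13 – 7. That's 5 steps.

5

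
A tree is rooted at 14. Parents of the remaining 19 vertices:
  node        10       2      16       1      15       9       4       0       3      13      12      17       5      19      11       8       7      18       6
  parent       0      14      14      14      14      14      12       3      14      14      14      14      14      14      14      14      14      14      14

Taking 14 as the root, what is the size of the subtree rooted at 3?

Descendants of 3 (including itself): 3, 0, 10. That's 3.

3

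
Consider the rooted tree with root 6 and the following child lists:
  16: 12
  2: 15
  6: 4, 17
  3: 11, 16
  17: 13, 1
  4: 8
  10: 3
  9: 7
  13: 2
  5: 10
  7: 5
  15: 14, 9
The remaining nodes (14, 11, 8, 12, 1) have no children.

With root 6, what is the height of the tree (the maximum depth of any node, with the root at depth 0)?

11

12 sits deepest: 6 – 17 – 13 – 2 – 15 – 9 – 7 – 5 – 10 – 3 – 16 – 12 — 11 edges from the root.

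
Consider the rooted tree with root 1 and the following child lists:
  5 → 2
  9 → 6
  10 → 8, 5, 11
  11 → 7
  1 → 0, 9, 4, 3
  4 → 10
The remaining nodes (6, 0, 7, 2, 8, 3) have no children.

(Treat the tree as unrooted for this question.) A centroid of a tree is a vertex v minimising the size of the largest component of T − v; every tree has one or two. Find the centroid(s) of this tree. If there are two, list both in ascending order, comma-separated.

If 10 is removed the pieces have sizes 6, 2, 2, 1, all ≤ ⌊12/2⌋ = 6.
Its neighbour 4 also leaves a largest component of size 6, so both are centroids.

4, 10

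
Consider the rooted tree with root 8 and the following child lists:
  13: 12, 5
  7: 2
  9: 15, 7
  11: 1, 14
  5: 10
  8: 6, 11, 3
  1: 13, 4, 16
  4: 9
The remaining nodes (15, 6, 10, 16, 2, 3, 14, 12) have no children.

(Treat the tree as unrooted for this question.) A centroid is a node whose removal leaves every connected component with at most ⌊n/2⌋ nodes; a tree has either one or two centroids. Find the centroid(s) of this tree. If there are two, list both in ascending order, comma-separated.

Removing 1 splits the tree into components of sizes 5, 5, 4, 1; the largest is 5 ≤ ⌊16/2⌋ = 8.
Every other node leaves some component of size > 8, so the centroid is unique.

1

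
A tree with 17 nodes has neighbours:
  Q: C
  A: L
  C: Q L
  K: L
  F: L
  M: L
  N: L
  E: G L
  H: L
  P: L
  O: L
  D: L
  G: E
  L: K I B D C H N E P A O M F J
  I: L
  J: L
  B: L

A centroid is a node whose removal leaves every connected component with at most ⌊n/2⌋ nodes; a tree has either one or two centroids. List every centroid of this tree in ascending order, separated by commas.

Delete L: the remaining components have sizes 2, 2, 1, 1, 1, 1, 1, 1, 1, 1, 1, 1, 1, 1. Max 2 ≤ 8, so L is a centroid.
No neighbour of L does as well, so L is the unique centroid.

L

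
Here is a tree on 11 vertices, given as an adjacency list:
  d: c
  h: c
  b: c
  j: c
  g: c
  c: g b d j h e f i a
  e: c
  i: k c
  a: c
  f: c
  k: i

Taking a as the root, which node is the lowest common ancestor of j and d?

c

j's ancestor chain is j, c, a and d's is d, c, a; they first meet at c.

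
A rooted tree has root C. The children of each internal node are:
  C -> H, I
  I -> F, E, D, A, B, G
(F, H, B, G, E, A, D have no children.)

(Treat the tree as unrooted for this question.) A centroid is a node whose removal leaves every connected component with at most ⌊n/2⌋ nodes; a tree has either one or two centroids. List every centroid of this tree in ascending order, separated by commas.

Delete I: the remaining components have sizes 2, 1, 1, 1, 1, 1, 1. Max 2 ≤ 4, so I is a centroid.
No neighbour of I does as well, so I is the unique centroid.

I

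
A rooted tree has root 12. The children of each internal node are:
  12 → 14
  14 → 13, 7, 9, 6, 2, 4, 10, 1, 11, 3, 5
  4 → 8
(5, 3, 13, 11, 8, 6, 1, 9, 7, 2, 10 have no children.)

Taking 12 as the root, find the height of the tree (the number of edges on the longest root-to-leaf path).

3

A deepest node is 8, reached by 12–14–4–8.
That path has 3 edges, so the height is 3.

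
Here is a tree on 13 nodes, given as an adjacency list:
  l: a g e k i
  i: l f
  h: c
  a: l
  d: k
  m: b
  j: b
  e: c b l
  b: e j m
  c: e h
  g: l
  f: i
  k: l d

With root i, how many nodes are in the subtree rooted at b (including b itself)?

3

b's subtree: {b, j, m}, size 3.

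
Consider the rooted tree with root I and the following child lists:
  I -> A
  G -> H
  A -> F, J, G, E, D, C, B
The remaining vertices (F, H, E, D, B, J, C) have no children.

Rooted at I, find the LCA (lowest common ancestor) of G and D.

A

Ancestors of G (toward the root): G, A, I.
Ancestors of D: D, A, I.
The deepest node appearing in both lists is A.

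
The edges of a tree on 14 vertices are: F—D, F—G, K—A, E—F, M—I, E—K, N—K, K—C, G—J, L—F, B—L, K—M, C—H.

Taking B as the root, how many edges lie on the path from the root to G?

Climbing from G to the root: G–F–L–B. That's 3 steps.

3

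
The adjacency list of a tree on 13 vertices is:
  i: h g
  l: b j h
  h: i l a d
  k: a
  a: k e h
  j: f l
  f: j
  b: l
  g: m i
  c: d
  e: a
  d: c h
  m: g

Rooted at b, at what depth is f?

3

b–l–j–f — 3 edges.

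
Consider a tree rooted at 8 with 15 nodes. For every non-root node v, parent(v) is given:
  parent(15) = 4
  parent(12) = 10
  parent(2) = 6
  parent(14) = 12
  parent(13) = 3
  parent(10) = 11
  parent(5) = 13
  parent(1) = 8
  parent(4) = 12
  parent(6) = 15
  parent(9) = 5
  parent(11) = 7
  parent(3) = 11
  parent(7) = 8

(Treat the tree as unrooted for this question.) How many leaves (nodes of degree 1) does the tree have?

Exactly 4 nodes have a single neighbour: 1, 2, 9, 14.

4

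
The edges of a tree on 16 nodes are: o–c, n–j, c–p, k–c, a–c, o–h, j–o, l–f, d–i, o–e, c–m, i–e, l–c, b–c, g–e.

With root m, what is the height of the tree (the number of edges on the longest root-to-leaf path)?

5

A deepest node is d, reached by m → c → o → e → i → d.
That path has 5 edges, so the height is 5.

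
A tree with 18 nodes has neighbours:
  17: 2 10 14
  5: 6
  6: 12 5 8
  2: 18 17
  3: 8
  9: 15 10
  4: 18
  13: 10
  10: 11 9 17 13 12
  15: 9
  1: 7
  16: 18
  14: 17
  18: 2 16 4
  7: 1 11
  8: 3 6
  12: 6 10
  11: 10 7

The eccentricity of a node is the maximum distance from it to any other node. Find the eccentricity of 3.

8

A farthest node from 3 is 4 (16 also at distance 8).
The path 3–8–6–12–10–17–2–18–4 has 8 edges.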